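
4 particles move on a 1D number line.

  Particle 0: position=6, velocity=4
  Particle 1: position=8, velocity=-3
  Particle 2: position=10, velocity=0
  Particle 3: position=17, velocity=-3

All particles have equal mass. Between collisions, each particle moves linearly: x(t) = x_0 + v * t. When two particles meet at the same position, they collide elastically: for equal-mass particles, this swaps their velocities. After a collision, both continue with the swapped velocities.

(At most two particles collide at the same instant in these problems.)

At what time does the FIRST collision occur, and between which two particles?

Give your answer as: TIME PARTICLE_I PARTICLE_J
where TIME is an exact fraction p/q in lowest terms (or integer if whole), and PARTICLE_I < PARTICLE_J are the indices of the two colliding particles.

Answer: 2/7 0 1

Derivation:
Pair (0,1): pos 6,8 vel 4,-3 -> gap=2, closing at 7/unit, collide at t=2/7
Pair (1,2): pos 8,10 vel -3,0 -> not approaching (rel speed -3 <= 0)
Pair (2,3): pos 10,17 vel 0,-3 -> gap=7, closing at 3/unit, collide at t=7/3
Earliest collision: t=2/7 between 0 and 1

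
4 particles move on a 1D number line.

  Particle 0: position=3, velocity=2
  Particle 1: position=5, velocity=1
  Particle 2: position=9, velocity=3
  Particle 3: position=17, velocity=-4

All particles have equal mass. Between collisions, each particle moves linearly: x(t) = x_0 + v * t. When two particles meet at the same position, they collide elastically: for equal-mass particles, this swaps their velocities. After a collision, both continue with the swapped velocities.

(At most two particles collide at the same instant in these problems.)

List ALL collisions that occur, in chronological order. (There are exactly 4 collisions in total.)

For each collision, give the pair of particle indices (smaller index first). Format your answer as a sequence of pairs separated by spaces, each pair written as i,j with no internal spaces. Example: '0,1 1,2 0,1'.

Collision at t=8/7: particles 2 and 3 swap velocities; positions: p0=37/7 p1=43/7 p2=87/7 p3=87/7; velocities now: v0=2 v1=1 v2=-4 v3=3
Collision at t=2: particles 0 and 1 swap velocities; positions: p0=7 p1=7 p2=9 p3=15; velocities now: v0=1 v1=2 v2=-4 v3=3
Collision at t=7/3: particles 1 and 2 swap velocities; positions: p0=22/3 p1=23/3 p2=23/3 p3=16; velocities now: v0=1 v1=-4 v2=2 v3=3
Collision at t=12/5: particles 0 and 1 swap velocities; positions: p0=37/5 p1=37/5 p2=39/5 p3=81/5; velocities now: v0=-4 v1=1 v2=2 v3=3

Answer: 2,3 0,1 1,2 0,1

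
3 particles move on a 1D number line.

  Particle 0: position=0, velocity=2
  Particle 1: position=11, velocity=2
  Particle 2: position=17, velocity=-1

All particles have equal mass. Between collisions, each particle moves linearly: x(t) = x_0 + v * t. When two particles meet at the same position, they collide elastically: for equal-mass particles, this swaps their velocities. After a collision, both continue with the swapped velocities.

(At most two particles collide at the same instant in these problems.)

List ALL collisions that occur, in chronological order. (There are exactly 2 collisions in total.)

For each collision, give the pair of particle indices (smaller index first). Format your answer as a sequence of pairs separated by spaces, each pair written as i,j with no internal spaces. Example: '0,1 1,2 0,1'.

Answer: 1,2 0,1

Derivation:
Collision at t=2: particles 1 and 2 swap velocities; positions: p0=4 p1=15 p2=15; velocities now: v0=2 v1=-1 v2=2
Collision at t=17/3: particles 0 and 1 swap velocities; positions: p0=34/3 p1=34/3 p2=67/3; velocities now: v0=-1 v1=2 v2=2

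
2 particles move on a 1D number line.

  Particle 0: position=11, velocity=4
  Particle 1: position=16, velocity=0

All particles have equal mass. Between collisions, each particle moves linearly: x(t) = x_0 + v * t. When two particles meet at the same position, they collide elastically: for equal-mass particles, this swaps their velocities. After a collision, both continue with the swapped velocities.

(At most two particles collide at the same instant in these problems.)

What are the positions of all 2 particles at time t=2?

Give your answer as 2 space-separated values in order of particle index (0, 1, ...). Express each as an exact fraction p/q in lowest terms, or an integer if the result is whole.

Collision at t=5/4: particles 0 and 1 swap velocities; positions: p0=16 p1=16; velocities now: v0=0 v1=4
Advance to t=2 (no further collisions before then); velocities: v0=0 v1=4; positions = 16 19

Answer: 16 19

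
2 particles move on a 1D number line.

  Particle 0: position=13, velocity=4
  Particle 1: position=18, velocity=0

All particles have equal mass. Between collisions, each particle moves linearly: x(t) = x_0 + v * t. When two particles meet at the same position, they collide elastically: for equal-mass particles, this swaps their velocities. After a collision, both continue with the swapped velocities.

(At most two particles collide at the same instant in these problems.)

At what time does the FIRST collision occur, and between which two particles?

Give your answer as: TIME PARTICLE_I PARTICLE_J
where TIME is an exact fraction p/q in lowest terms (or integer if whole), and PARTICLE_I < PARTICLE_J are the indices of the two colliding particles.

Pair (0,1): pos 13,18 vel 4,0 -> gap=5, closing at 4/unit, collide at t=5/4
Earliest collision: t=5/4 between 0 and 1

Answer: 5/4 0 1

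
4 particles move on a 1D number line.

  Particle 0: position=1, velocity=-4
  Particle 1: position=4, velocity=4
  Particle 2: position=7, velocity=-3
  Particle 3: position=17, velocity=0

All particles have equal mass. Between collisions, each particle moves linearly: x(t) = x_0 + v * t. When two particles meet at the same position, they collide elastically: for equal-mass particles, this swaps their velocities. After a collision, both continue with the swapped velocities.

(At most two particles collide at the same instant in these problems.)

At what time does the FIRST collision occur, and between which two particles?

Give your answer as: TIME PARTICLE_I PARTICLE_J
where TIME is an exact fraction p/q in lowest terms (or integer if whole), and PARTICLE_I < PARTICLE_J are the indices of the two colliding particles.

Pair (0,1): pos 1,4 vel -4,4 -> not approaching (rel speed -8 <= 0)
Pair (1,2): pos 4,7 vel 4,-3 -> gap=3, closing at 7/unit, collide at t=3/7
Pair (2,3): pos 7,17 vel -3,0 -> not approaching (rel speed -3 <= 0)
Earliest collision: t=3/7 between 1 and 2

Answer: 3/7 1 2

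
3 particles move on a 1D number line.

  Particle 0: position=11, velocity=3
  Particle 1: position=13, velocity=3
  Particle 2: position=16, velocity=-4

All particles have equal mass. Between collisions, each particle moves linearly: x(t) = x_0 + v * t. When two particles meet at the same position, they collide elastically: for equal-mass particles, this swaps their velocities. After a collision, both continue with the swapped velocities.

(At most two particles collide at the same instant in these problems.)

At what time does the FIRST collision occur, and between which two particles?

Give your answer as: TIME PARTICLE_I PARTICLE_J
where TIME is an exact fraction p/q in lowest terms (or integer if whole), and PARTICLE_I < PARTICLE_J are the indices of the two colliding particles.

Answer: 3/7 1 2

Derivation:
Pair (0,1): pos 11,13 vel 3,3 -> not approaching (rel speed 0 <= 0)
Pair (1,2): pos 13,16 vel 3,-4 -> gap=3, closing at 7/unit, collide at t=3/7
Earliest collision: t=3/7 between 1 and 2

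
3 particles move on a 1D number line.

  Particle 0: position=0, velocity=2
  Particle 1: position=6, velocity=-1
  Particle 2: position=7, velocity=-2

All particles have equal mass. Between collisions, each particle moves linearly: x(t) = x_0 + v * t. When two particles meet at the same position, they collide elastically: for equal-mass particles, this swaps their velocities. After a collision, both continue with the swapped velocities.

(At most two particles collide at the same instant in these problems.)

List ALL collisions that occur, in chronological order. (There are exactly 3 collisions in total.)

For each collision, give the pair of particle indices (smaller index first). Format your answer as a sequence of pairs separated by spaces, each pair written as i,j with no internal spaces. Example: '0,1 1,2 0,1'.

Collision at t=1: particles 1 and 2 swap velocities; positions: p0=2 p1=5 p2=5; velocities now: v0=2 v1=-2 v2=-1
Collision at t=7/4: particles 0 and 1 swap velocities; positions: p0=7/2 p1=7/2 p2=17/4; velocities now: v0=-2 v1=2 v2=-1
Collision at t=2: particles 1 and 2 swap velocities; positions: p0=3 p1=4 p2=4; velocities now: v0=-2 v1=-1 v2=2

Answer: 1,2 0,1 1,2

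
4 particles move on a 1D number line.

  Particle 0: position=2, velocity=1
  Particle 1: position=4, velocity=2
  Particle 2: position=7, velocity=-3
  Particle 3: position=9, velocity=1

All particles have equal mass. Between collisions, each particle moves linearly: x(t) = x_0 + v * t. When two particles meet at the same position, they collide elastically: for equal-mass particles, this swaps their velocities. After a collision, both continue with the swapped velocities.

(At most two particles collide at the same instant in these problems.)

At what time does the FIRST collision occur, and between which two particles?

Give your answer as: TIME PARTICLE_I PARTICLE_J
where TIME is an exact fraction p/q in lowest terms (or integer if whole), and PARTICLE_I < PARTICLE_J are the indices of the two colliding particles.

Pair (0,1): pos 2,4 vel 1,2 -> not approaching (rel speed -1 <= 0)
Pair (1,2): pos 4,7 vel 2,-3 -> gap=3, closing at 5/unit, collide at t=3/5
Pair (2,3): pos 7,9 vel -3,1 -> not approaching (rel speed -4 <= 0)
Earliest collision: t=3/5 between 1 and 2

Answer: 3/5 1 2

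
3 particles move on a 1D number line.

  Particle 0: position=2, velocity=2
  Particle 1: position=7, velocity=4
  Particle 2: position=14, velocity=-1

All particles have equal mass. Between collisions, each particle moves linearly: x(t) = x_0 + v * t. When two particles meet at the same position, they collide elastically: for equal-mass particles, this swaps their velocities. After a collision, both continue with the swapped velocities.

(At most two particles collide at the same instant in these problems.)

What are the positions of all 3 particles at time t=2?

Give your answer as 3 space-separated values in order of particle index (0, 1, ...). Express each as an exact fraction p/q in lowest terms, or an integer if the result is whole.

Answer: 6 12 15

Derivation:
Collision at t=7/5: particles 1 and 2 swap velocities; positions: p0=24/5 p1=63/5 p2=63/5; velocities now: v0=2 v1=-1 v2=4
Advance to t=2 (no further collisions before then); velocities: v0=2 v1=-1 v2=4; positions = 6 12 15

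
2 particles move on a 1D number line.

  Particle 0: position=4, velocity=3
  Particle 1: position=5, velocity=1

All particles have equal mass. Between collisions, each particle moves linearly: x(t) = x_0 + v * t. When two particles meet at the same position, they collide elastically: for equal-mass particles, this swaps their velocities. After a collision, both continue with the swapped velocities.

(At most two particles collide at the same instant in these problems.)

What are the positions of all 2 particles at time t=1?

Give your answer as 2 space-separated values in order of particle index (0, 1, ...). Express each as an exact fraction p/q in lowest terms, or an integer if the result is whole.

Answer: 6 7

Derivation:
Collision at t=1/2: particles 0 and 1 swap velocities; positions: p0=11/2 p1=11/2; velocities now: v0=1 v1=3
Advance to t=1 (no further collisions before then); velocities: v0=1 v1=3; positions = 6 7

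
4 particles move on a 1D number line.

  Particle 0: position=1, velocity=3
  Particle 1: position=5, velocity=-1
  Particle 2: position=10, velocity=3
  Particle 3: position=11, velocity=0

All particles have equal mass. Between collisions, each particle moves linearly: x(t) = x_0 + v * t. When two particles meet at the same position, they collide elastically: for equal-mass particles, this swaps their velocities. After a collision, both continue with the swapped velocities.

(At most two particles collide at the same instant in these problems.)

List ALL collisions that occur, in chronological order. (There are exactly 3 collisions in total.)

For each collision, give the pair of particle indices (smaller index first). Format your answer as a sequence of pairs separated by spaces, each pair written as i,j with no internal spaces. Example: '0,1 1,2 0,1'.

Collision at t=1/3: particles 2 and 3 swap velocities; positions: p0=2 p1=14/3 p2=11 p3=11; velocities now: v0=3 v1=-1 v2=0 v3=3
Collision at t=1: particles 0 and 1 swap velocities; positions: p0=4 p1=4 p2=11 p3=13; velocities now: v0=-1 v1=3 v2=0 v3=3
Collision at t=10/3: particles 1 and 2 swap velocities; positions: p0=5/3 p1=11 p2=11 p3=20; velocities now: v0=-1 v1=0 v2=3 v3=3

Answer: 2,3 0,1 1,2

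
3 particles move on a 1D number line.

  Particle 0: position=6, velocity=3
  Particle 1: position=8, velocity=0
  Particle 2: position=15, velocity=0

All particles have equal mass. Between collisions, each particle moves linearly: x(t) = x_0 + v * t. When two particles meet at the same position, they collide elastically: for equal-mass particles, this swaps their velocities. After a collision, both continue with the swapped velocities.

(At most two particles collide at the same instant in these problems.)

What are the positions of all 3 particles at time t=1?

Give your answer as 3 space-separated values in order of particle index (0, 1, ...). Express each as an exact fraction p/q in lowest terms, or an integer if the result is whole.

Collision at t=2/3: particles 0 and 1 swap velocities; positions: p0=8 p1=8 p2=15; velocities now: v0=0 v1=3 v2=0
Advance to t=1 (no further collisions before then); velocities: v0=0 v1=3 v2=0; positions = 8 9 15

Answer: 8 9 15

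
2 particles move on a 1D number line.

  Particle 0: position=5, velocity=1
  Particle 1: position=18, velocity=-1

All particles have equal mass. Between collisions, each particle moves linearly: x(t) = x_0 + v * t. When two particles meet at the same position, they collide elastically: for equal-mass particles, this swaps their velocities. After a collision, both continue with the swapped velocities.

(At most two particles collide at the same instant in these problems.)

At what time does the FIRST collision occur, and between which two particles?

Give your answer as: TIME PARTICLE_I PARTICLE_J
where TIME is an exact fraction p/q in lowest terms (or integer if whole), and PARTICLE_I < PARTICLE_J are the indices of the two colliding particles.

Pair (0,1): pos 5,18 vel 1,-1 -> gap=13, closing at 2/unit, collide at t=13/2
Earliest collision: t=13/2 between 0 and 1

Answer: 13/2 0 1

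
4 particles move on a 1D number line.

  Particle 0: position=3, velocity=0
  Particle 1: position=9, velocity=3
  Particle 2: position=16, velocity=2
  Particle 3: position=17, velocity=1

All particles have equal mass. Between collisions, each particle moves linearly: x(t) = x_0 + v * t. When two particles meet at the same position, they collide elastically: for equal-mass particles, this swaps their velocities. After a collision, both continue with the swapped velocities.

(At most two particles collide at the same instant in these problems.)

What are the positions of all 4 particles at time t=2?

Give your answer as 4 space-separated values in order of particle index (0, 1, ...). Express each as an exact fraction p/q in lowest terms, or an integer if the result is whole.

Answer: 3 15 19 20

Derivation:
Collision at t=1: particles 2 and 3 swap velocities; positions: p0=3 p1=12 p2=18 p3=18; velocities now: v0=0 v1=3 v2=1 v3=2
Advance to t=2 (no further collisions before then); velocities: v0=0 v1=3 v2=1 v3=2; positions = 3 15 19 20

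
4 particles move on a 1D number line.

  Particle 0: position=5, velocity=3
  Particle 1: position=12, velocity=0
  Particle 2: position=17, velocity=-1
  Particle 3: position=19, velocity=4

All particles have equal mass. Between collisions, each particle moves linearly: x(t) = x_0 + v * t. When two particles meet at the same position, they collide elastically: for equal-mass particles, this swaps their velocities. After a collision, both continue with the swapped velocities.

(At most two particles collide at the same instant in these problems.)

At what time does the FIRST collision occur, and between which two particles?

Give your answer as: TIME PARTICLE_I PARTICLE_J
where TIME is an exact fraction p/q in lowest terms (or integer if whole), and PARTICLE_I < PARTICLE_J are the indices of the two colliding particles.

Answer: 7/3 0 1

Derivation:
Pair (0,1): pos 5,12 vel 3,0 -> gap=7, closing at 3/unit, collide at t=7/3
Pair (1,2): pos 12,17 vel 0,-1 -> gap=5, closing at 1/unit, collide at t=5
Pair (2,3): pos 17,19 vel -1,4 -> not approaching (rel speed -5 <= 0)
Earliest collision: t=7/3 between 0 and 1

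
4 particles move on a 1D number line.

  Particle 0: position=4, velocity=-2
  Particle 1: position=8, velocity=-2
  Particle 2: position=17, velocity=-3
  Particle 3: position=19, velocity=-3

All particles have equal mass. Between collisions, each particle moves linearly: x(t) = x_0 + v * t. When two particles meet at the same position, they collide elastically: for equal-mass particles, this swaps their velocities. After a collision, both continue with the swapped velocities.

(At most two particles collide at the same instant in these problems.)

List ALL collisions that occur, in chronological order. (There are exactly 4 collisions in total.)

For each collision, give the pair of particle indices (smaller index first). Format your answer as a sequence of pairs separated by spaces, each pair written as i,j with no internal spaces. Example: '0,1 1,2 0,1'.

Answer: 1,2 2,3 0,1 1,2

Derivation:
Collision at t=9: particles 1 and 2 swap velocities; positions: p0=-14 p1=-10 p2=-10 p3=-8; velocities now: v0=-2 v1=-3 v2=-2 v3=-3
Collision at t=11: particles 2 and 3 swap velocities; positions: p0=-18 p1=-16 p2=-14 p3=-14; velocities now: v0=-2 v1=-3 v2=-3 v3=-2
Collision at t=13: particles 0 and 1 swap velocities; positions: p0=-22 p1=-22 p2=-20 p3=-18; velocities now: v0=-3 v1=-2 v2=-3 v3=-2
Collision at t=15: particles 1 and 2 swap velocities; positions: p0=-28 p1=-26 p2=-26 p3=-22; velocities now: v0=-3 v1=-3 v2=-2 v3=-2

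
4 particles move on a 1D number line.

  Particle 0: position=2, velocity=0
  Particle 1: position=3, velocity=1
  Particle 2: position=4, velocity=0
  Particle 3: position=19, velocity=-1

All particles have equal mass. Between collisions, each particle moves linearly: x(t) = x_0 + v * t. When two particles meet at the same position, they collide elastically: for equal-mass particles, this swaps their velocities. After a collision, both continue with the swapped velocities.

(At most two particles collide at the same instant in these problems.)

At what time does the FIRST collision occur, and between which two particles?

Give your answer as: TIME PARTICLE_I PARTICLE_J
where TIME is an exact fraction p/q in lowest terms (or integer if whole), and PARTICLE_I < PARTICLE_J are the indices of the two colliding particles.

Answer: 1 1 2

Derivation:
Pair (0,1): pos 2,3 vel 0,1 -> not approaching (rel speed -1 <= 0)
Pair (1,2): pos 3,4 vel 1,0 -> gap=1, closing at 1/unit, collide at t=1
Pair (2,3): pos 4,19 vel 0,-1 -> gap=15, closing at 1/unit, collide at t=15
Earliest collision: t=1 between 1 and 2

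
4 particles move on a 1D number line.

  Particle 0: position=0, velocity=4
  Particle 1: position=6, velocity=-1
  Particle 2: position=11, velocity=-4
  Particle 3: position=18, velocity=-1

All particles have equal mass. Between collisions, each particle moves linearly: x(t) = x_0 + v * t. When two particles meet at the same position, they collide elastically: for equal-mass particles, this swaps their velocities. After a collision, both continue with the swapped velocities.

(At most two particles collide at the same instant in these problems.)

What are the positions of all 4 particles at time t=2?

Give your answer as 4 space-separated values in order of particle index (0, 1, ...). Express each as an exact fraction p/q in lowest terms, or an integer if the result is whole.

Collision at t=6/5: particles 0 and 1 swap velocities; positions: p0=24/5 p1=24/5 p2=31/5 p3=84/5; velocities now: v0=-1 v1=4 v2=-4 v3=-1
Collision at t=11/8: particles 1 and 2 swap velocities; positions: p0=37/8 p1=11/2 p2=11/2 p3=133/8; velocities now: v0=-1 v1=-4 v2=4 v3=-1
Collision at t=5/3: particles 0 and 1 swap velocities; positions: p0=13/3 p1=13/3 p2=20/3 p3=49/3; velocities now: v0=-4 v1=-1 v2=4 v3=-1
Advance to t=2 (no further collisions before then); velocities: v0=-4 v1=-1 v2=4 v3=-1; positions = 3 4 8 16

Answer: 3 4 8 16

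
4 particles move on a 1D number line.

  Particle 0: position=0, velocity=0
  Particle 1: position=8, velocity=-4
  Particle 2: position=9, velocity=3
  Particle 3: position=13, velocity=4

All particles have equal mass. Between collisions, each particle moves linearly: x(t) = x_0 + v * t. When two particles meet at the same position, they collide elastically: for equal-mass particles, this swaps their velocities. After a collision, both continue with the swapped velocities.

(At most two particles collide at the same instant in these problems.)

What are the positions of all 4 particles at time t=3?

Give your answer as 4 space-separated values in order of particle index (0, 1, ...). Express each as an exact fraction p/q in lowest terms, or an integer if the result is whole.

Collision at t=2: particles 0 and 1 swap velocities; positions: p0=0 p1=0 p2=15 p3=21; velocities now: v0=-4 v1=0 v2=3 v3=4
Advance to t=3 (no further collisions before then); velocities: v0=-4 v1=0 v2=3 v3=4; positions = -4 0 18 25

Answer: -4 0 18 25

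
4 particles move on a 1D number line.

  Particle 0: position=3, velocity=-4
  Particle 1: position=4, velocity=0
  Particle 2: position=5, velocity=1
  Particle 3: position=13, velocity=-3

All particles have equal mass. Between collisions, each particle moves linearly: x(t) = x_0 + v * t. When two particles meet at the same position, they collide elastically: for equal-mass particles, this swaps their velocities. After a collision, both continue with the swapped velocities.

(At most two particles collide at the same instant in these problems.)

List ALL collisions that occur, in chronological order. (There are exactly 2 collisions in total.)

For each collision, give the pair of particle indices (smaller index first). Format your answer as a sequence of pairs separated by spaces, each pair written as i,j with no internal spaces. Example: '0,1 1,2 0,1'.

Collision at t=2: particles 2 and 3 swap velocities; positions: p0=-5 p1=4 p2=7 p3=7; velocities now: v0=-4 v1=0 v2=-3 v3=1
Collision at t=3: particles 1 and 2 swap velocities; positions: p0=-9 p1=4 p2=4 p3=8; velocities now: v0=-4 v1=-3 v2=0 v3=1

Answer: 2,3 1,2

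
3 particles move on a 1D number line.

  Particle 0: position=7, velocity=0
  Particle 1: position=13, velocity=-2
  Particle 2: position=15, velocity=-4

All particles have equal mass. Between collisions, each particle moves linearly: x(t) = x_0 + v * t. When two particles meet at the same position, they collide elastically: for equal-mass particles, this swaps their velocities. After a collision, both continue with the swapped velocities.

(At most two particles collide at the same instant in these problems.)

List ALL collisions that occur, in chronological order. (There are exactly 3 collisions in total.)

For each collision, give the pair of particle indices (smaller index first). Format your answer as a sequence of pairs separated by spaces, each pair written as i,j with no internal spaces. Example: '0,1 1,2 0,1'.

Collision at t=1: particles 1 and 2 swap velocities; positions: p0=7 p1=11 p2=11; velocities now: v0=0 v1=-4 v2=-2
Collision at t=2: particles 0 and 1 swap velocities; positions: p0=7 p1=7 p2=9; velocities now: v0=-4 v1=0 v2=-2
Collision at t=3: particles 1 and 2 swap velocities; positions: p0=3 p1=7 p2=7; velocities now: v0=-4 v1=-2 v2=0

Answer: 1,2 0,1 1,2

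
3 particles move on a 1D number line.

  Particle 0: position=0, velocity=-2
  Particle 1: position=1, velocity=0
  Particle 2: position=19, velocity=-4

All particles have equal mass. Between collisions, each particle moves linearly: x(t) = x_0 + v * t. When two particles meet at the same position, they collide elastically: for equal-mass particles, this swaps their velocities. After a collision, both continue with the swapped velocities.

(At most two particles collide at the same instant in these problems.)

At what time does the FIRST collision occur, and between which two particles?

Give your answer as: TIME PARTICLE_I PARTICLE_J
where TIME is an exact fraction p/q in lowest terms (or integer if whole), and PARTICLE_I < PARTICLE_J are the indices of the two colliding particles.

Answer: 9/2 1 2

Derivation:
Pair (0,1): pos 0,1 vel -2,0 -> not approaching (rel speed -2 <= 0)
Pair (1,2): pos 1,19 vel 0,-4 -> gap=18, closing at 4/unit, collide at t=9/2
Earliest collision: t=9/2 between 1 and 2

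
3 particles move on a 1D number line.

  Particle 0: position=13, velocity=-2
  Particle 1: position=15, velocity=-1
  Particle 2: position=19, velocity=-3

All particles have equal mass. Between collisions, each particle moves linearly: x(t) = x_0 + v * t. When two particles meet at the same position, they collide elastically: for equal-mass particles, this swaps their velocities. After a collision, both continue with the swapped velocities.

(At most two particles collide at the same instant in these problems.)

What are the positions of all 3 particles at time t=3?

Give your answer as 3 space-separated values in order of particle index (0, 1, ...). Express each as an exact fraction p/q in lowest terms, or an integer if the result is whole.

Collision at t=2: particles 1 and 2 swap velocities; positions: p0=9 p1=13 p2=13; velocities now: v0=-2 v1=-3 v2=-1
Advance to t=3 (no further collisions before then); velocities: v0=-2 v1=-3 v2=-1; positions = 7 10 12

Answer: 7 10 12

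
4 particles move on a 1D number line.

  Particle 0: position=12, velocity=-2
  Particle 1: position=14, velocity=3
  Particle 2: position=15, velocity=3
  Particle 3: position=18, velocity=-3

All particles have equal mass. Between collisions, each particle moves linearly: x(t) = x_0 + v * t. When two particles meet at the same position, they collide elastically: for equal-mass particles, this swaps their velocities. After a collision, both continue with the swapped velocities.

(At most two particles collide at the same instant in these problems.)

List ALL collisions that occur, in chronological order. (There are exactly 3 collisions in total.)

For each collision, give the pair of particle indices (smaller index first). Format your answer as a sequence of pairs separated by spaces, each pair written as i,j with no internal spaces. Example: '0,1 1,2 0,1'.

Answer: 2,3 1,2 0,1

Derivation:
Collision at t=1/2: particles 2 and 3 swap velocities; positions: p0=11 p1=31/2 p2=33/2 p3=33/2; velocities now: v0=-2 v1=3 v2=-3 v3=3
Collision at t=2/3: particles 1 and 2 swap velocities; positions: p0=32/3 p1=16 p2=16 p3=17; velocities now: v0=-2 v1=-3 v2=3 v3=3
Collision at t=6: particles 0 and 1 swap velocities; positions: p0=0 p1=0 p2=32 p3=33; velocities now: v0=-3 v1=-2 v2=3 v3=3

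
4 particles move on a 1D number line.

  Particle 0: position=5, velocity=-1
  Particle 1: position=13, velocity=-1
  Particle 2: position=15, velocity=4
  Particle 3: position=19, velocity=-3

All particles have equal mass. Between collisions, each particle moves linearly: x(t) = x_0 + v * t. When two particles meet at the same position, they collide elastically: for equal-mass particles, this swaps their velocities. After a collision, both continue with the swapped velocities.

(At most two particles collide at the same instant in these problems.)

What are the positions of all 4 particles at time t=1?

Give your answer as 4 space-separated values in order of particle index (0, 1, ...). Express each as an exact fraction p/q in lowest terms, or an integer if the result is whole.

Collision at t=4/7: particles 2 and 3 swap velocities; positions: p0=31/7 p1=87/7 p2=121/7 p3=121/7; velocities now: v0=-1 v1=-1 v2=-3 v3=4
Advance to t=1 (no further collisions before then); velocities: v0=-1 v1=-1 v2=-3 v3=4; positions = 4 12 16 19

Answer: 4 12 16 19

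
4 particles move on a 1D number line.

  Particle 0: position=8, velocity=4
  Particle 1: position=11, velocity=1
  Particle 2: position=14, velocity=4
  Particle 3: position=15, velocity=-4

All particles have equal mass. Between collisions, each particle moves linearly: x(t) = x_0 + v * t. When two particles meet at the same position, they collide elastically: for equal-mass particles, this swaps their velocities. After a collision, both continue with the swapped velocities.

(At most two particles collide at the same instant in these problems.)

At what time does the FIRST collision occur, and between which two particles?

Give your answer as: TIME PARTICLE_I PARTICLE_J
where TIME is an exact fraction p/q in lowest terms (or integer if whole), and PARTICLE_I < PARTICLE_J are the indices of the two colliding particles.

Pair (0,1): pos 8,11 vel 4,1 -> gap=3, closing at 3/unit, collide at t=1
Pair (1,2): pos 11,14 vel 1,4 -> not approaching (rel speed -3 <= 0)
Pair (2,3): pos 14,15 vel 4,-4 -> gap=1, closing at 8/unit, collide at t=1/8
Earliest collision: t=1/8 between 2 and 3

Answer: 1/8 2 3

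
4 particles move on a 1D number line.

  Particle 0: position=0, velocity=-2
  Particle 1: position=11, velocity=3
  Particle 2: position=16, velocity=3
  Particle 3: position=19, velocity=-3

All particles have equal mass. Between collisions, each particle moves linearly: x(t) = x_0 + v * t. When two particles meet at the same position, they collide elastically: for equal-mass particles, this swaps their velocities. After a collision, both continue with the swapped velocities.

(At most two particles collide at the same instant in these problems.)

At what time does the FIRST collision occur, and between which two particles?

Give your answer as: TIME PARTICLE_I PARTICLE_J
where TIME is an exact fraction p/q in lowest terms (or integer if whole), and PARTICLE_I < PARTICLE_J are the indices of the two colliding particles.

Pair (0,1): pos 0,11 vel -2,3 -> not approaching (rel speed -5 <= 0)
Pair (1,2): pos 11,16 vel 3,3 -> not approaching (rel speed 0 <= 0)
Pair (2,3): pos 16,19 vel 3,-3 -> gap=3, closing at 6/unit, collide at t=1/2
Earliest collision: t=1/2 between 2 and 3

Answer: 1/2 2 3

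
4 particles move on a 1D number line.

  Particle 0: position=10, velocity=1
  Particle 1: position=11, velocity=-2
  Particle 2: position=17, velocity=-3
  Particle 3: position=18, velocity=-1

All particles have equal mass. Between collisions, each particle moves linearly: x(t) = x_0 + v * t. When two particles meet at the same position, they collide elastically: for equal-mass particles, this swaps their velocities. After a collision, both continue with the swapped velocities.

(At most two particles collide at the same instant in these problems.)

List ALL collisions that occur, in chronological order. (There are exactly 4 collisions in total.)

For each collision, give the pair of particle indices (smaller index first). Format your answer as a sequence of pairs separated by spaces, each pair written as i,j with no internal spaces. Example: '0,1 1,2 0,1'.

Collision at t=1/3: particles 0 and 1 swap velocities; positions: p0=31/3 p1=31/3 p2=16 p3=53/3; velocities now: v0=-2 v1=1 v2=-3 v3=-1
Collision at t=7/4: particles 1 and 2 swap velocities; positions: p0=15/2 p1=47/4 p2=47/4 p3=65/4; velocities now: v0=-2 v1=-3 v2=1 v3=-1
Collision at t=4: particles 2 and 3 swap velocities; positions: p0=3 p1=5 p2=14 p3=14; velocities now: v0=-2 v1=-3 v2=-1 v3=1
Collision at t=6: particles 0 and 1 swap velocities; positions: p0=-1 p1=-1 p2=12 p3=16; velocities now: v0=-3 v1=-2 v2=-1 v3=1

Answer: 0,1 1,2 2,3 0,1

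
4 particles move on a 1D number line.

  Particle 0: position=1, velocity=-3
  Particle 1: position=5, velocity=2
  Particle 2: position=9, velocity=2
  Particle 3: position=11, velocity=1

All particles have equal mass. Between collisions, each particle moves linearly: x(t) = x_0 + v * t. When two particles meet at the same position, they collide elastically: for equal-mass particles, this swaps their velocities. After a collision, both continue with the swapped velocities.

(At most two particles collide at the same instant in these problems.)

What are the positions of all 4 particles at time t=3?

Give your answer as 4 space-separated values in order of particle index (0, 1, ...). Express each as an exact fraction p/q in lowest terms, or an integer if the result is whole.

Answer: -8 11 14 15

Derivation:
Collision at t=2: particles 2 and 3 swap velocities; positions: p0=-5 p1=9 p2=13 p3=13; velocities now: v0=-3 v1=2 v2=1 v3=2
Advance to t=3 (no further collisions before then); velocities: v0=-3 v1=2 v2=1 v3=2; positions = -8 11 14 15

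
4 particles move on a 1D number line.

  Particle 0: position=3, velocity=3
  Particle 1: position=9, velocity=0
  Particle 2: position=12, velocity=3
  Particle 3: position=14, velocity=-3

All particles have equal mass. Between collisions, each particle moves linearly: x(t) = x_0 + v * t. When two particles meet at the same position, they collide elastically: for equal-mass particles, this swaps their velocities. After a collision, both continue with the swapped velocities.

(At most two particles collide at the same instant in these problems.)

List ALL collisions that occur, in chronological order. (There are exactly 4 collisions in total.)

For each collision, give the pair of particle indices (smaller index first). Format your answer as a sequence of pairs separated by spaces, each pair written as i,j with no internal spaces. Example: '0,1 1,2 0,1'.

Collision at t=1/3: particles 2 and 3 swap velocities; positions: p0=4 p1=9 p2=13 p3=13; velocities now: v0=3 v1=0 v2=-3 v3=3
Collision at t=5/3: particles 1 and 2 swap velocities; positions: p0=8 p1=9 p2=9 p3=17; velocities now: v0=3 v1=-3 v2=0 v3=3
Collision at t=11/6: particles 0 and 1 swap velocities; positions: p0=17/2 p1=17/2 p2=9 p3=35/2; velocities now: v0=-3 v1=3 v2=0 v3=3
Collision at t=2: particles 1 and 2 swap velocities; positions: p0=8 p1=9 p2=9 p3=18; velocities now: v0=-3 v1=0 v2=3 v3=3

Answer: 2,3 1,2 0,1 1,2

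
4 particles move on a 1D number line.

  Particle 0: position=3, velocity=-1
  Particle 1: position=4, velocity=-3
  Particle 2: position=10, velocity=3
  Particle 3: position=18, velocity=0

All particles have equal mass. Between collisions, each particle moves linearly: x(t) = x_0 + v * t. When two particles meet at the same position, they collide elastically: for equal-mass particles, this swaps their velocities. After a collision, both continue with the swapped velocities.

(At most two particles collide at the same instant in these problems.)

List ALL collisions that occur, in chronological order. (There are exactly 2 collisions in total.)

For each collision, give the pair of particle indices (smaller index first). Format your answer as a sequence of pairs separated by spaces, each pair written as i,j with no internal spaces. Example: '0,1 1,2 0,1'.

Collision at t=1/2: particles 0 and 1 swap velocities; positions: p0=5/2 p1=5/2 p2=23/2 p3=18; velocities now: v0=-3 v1=-1 v2=3 v3=0
Collision at t=8/3: particles 2 and 3 swap velocities; positions: p0=-4 p1=1/3 p2=18 p3=18; velocities now: v0=-3 v1=-1 v2=0 v3=3

Answer: 0,1 2,3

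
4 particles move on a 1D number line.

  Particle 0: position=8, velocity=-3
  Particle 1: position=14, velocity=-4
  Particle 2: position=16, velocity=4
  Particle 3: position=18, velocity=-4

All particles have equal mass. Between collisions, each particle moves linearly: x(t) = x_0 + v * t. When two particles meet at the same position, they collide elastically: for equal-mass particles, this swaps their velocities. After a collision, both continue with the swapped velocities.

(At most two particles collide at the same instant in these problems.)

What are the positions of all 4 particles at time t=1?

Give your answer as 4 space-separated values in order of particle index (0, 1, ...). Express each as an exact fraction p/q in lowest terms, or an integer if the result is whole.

Answer: 5 10 14 20

Derivation:
Collision at t=1/4: particles 2 and 3 swap velocities; positions: p0=29/4 p1=13 p2=17 p3=17; velocities now: v0=-3 v1=-4 v2=-4 v3=4
Advance to t=1 (no further collisions before then); velocities: v0=-3 v1=-4 v2=-4 v3=4; positions = 5 10 14 20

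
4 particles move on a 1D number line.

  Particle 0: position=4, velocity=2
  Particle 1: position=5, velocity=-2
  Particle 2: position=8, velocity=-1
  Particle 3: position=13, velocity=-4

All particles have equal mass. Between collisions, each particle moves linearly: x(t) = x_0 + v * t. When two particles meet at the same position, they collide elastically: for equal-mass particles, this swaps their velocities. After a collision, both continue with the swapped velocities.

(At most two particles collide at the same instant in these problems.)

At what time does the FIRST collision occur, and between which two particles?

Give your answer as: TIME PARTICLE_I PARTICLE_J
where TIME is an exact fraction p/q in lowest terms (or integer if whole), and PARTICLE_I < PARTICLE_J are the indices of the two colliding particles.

Answer: 1/4 0 1

Derivation:
Pair (0,1): pos 4,5 vel 2,-2 -> gap=1, closing at 4/unit, collide at t=1/4
Pair (1,2): pos 5,8 vel -2,-1 -> not approaching (rel speed -1 <= 0)
Pair (2,3): pos 8,13 vel -1,-4 -> gap=5, closing at 3/unit, collide at t=5/3
Earliest collision: t=1/4 between 0 and 1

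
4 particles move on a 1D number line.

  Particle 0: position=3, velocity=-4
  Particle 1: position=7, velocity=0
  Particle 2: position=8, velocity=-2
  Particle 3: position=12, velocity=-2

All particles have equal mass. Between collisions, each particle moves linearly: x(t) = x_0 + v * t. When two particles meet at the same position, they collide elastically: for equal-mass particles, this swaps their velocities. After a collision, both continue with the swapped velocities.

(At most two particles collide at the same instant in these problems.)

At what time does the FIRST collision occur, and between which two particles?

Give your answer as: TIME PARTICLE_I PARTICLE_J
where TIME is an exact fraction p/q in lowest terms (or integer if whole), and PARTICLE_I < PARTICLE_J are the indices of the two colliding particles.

Answer: 1/2 1 2

Derivation:
Pair (0,1): pos 3,7 vel -4,0 -> not approaching (rel speed -4 <= 0)
Pair (1,2): pos 7,8 vel 0,-2 -> gap=1, closing at 2/unit, collide at t=1/2
Pair (2,3): pos 8,12 vel -2,-2 -> not approaching (rel speed 0 <= 0)
Earliest collision: t=1/2 between 1 and 2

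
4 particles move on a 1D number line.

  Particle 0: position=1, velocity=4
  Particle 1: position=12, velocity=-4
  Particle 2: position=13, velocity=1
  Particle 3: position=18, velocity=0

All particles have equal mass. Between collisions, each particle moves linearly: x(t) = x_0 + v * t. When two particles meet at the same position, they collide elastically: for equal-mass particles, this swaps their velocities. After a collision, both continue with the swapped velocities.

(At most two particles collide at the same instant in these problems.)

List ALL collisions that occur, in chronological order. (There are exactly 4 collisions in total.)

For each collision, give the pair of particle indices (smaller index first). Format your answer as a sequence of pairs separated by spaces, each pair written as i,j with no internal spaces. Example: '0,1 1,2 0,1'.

Collision at t=11/8: particles 0 and 1 swap velocities; positions: p0=13/2 p1=13/2 p2=115/8 p3=18; velocities now: v0=-4 v1=4 v2=1 v3=0
Collision at t=4: particles 1 and 2 swap velocities; positions: p0=-4 p1=17 p2=17 p3=18; velocities now: v0=-4 v1=1 v2=4 v3=0
Collision at t=17/4: particles 2 and 3 swap velocities; positions: p0=-5 p1=69/4 p2=18 p3=18; velocities now: v0=-4 v1=1 v2=0 v3=4
Collision at t=5: particles 1 and 2 swap velocities; positions: p0=-8 p1=18 p2=18 p3=21; velocities now: v0=-4 v1=0 v2=1 v3=4

Answer: 0,1 1,2 2,3 1,2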